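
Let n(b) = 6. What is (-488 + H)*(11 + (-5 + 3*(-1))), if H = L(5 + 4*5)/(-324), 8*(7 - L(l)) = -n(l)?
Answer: -632479/432 ≈ -1464.1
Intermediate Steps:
L(l) = 31/4 (L(l) = 7 - (-1)*6/8 = 7 - 1/8*(-6) = 7 + 3/4 = 31/4)
H = -31/1296 (H = (31/4)/(-324) = (31/4)*(-1/324) = -31/1296 ≈ -0.023920)
(-488 + H)*(11 + (-5 + 3*(-1))) = (-488 - 31/1296)*(11 + (-5 + 3*(-1))) = -632479*(11 + (-5 - 3))/1296 = -632479*(11 - 8)/1296 = -632479/1296*3 = -632479/432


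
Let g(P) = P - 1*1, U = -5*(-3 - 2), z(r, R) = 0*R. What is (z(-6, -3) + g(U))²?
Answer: 576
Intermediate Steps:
z(r, R) = 0
U = 25 (U = -5*(-5) = 25)
g(P) = -1 + P (g(P) = P - 1 = -1 + P)
(z(-6, -3) + g(U))² = (0 + (-1 + 25))² = (0 + 24)² = 24² = 576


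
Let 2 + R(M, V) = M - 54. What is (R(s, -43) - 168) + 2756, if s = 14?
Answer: 2546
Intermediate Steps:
R(M, V) = -56 + M (R(M, V) = -2 + (M - 54) = -2 + (-54 + M) = -56 + M)
(R(s, -43) - 168) + 2756 = ((-56 + 14) - 168) + 2756 = (-42 - 168) + 2756 = -210 + 2756 = 2546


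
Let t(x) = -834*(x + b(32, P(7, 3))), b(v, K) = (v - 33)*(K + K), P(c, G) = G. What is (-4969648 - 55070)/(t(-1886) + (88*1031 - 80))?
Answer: -837453/278096 ≈ -3.0114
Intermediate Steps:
b(v, K) = 2*K*(-33 + v) (b(v, K) = (-33 + v)*(2*K) = 2*K*(-33 + v))
t(x) = 5004 - 834*x (t(x) = -834*(x + 2*3*(-33 + 32)) = -834*(x + 2*3*(-1)) = -834*(x - 6) = -834*(-6 + x) = 5004 - 834*x)
(-4969648 - 55070)/(t(-1886) + (88*1031 - 80)) = (-4969648 - 55070)/((5004 - 834*(-1886)) + (88*1031 - 80)) = -5024718/((5004 + 1572924) + (90728 - 80)) = -5024718/(1577928 + 90648) = -5024718/1668576 = -5024718*1/1668576 = -837453/278096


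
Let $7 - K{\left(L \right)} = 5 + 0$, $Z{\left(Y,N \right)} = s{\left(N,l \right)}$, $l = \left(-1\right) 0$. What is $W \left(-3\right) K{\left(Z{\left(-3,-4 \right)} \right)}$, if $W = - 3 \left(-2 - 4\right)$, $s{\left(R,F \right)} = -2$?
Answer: $-108$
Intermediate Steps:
$l = 0$
$Z{\left(Y,N \right)} = -2$
$W = 18$ ($W = \left(-3\right) \left(-6\right) = 18$)
$K{\left(L \right)} = 2$ ($K{\left(L \right)} = 7 - \left(5 + 0\right) = 7 - 5 = 2$)
$W \left(-3\right) K{\left(Z{\left(-3,-4 \right)} \right)} = 18 \left(-3\right) 2 = \left(-54\right) 2 = -108$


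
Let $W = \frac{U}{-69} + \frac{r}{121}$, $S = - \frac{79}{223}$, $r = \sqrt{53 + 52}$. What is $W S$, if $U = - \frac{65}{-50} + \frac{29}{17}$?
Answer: $\frac{40369}{2615790} - \frac{79 \sqrt{105}}{26983} \approx -0.014568$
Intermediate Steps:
$U = \frac{511}{170}$ ($U = \left(-65\right) \left(- \frac{1}{50}\right) + 29 \cdot \frac{1}{17} = \frac{13}{10} + \frac{29}{17} = \frac{511}{170} \approx 3.0059$)
$r = \sqrt{105} \approx 10.247$
$S = - \frac{79}{223}$ ($S = \left(-79\right) \frac{1}{223} = - \frac{79}{223} \approx -0.35426$)
$W = - \frac{511}{11730} + \frac{\sqrt{105}}{121}$ ($W = \frac{511}{170 \left(-69\right)} + \frac{\sqrt{105}}{121} = \frac{511}{170} \left(- \frac{1}{69}\right) + \sqrt{105} \cdot \frac{1}{121} = - \frac{511}{11730} + \frac{\sqrt{105}}{121} \approx 0.041122$)
$W S = \left(- \frac{511}{11730} + \frac{\sqrt{105}}{121}\right) \left(- \frac{79}{223}\right) = \frac{40369}{2615790} - \frac{79 \sqrt{105}}{26983}$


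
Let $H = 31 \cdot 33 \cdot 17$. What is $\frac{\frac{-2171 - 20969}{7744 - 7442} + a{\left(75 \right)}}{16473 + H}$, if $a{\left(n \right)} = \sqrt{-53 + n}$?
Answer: $- \frac{5785}{2556732} + \frac{\sqrt{22}}{33864} \approx -0.0021241$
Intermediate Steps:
$H = 17391$ ($H = 1023 \cdot 17 = 17391$)
$\frac{\frac{-2171 - 20969}{7744 - 7442} + a{\left(75 \right)}}{16473 + H} = \frac{\frac{-2171 - 20969}{7744 - 7442} + \sqrt{-53 + 75}}{16473 + 17391} = \frac{- \frac{23140}{302} + \sqrt{22}}{33864} = \left(\left(-23140\right) \frac{1}{302} + \sqrt{22}\right) \frac{1}{33864} = \left(- \frac{11570}{151} + \sqrt{22}\right) \frac{1}{33864} = - \frac{5785}{2556732} + \frac{\sqrt{22}}{33864}$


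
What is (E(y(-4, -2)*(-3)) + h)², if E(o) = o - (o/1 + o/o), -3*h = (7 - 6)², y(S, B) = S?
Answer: 16/9 ≈ 1.7778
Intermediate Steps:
h = -⅓ (h = -(7 - 6)²/3 = -⅓*1² = -⅓*1 = -⅓ ≈ -0.33333)
E(o) = -1 (E(o) = o - (o*1 + 1) = o - (o + 1) = o - (1 + o) = o + (-1 - o) = -1)
(E(y(-4, -2)*(-3)) + h)² = (-1 - ⅓)² = (-4/3)² = 16/9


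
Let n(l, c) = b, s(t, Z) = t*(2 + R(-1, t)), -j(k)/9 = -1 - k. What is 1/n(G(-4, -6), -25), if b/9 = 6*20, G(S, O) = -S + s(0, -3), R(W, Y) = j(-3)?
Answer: 1/1080 ≈ 0.00092593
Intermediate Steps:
j(k) = 9 + 9*k (j(k) = -9*(-1 - k) = 9 + 9*k)
R(W, Y) = -18 (R(W, Y) = 9 + 9*(-3) = 9 - 27 = -18)
s(t, Z) = -16*t (s(t, Z) = t*(2 - 18) = t*(-16) = -16*t)
G(S, O) = -S (G(S, O) = -S - 16*0 = -S + 0 = -S)
b = 1080 (b = 9*(6*20) = 9*120 = 1080)
n(l, c) = 1080
1/n(G(-4, -6), -25) = 1/1080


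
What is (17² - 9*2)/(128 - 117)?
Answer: 271/11 ≈ 24.636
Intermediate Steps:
(17² - 9*2)/(128 - 117) = (289 - 18)/11 = 271*(1/11) = 271/11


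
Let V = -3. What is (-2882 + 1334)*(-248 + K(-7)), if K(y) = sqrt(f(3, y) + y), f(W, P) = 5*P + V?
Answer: 383904 - 4644*I*sqrt(5) ≈ 3.839e+5 - 10384.0*I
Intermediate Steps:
f(W, P) = -3 + 5*P (f(W, P) = 5*P - 3 = -3 + 5*P)
K(y) = sqrt(-3 + 6*y) (K(y) = sqrt((-3 + 5*y) + y) = sqrt(-3 + 6*y))
(-2882 + 1334)*(-248 + K(-7)) = (-2882 + 1334)*(-248 + sqrt(-3 + 6*(-7))) = -1548*(-248 + sqrt(-3 - 42)) = -1548*(-248 + sqrt(-45)) = -1548*(-248 + 3*I*sqrt(5)) = 383904 - 4644*I*sqrt(5)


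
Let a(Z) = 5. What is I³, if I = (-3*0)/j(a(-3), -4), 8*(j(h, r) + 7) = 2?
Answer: 0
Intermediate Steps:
j(h, r) = -27/4 (j(h, r) = -7 + (⅛)*2 = -7 + ¼ = -27/4)
I = 0 (I = (-3*0)/(-27/4) = 0*(-4/27) = 0)
I³ = 0³ = 0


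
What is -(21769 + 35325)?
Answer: -57094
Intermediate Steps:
-(21769 + 35325) = -1*57094 = -57094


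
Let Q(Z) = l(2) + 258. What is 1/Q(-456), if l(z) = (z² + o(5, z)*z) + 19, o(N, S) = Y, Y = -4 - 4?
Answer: 1/265 ≈ 0.0037736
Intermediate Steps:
Y = -8
o(N, S) = -8
l(z) = 19 + z² - 8*z (l(z) = (z² - 8*z) + 19 = 19 + z² - 8*z)
Q(Z) = 265 (Q(Z) = (19 + 2² - 8*2) + 258 = (19 + 4 - 16) + 258 = 7 + 258 = 265)
1/Q(-456) = 1/265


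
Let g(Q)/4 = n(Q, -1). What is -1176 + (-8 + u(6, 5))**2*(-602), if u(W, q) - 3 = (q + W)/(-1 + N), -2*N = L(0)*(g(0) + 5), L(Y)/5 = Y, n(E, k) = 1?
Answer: -155288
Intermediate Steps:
g(Q) = 4 (g(Q) = 4*1 = 4)
L(Y) = 5*Y
N = 0 (N = -5*0*(4 + 5)/2 = -0*9 = -1/2*0 = 0)
u(W, q) = 3 - W - q (u(W, q) = 3 + (q + W)/(-1 + 0) = 3 + (W + q)/(-1) = 3 + (W + q)*(-1) = 3 + (-W - q) = 3 - W - q)
-1176 + (-8 + u(6, 5))**2*(-602) = -1176 + (-8 + (3 - 1*6 - 1*5))**2*(-602) = -1176 + (-8 + (3 - 6 - 5))**2*(-602) = -1176 + (-8 - 8)**2*(-602) = -1176 + (-16)**2*(-602) = -1176 + 256*(-602) = -1176 - 154112 = -155288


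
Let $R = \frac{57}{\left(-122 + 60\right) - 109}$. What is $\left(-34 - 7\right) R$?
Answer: $\frac{41}{3} \approx 13.667$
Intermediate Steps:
$R = - \frac{1}{3}$ ($R = \frac{57}{-62 - 109} = \frac{57}{-171} = 57 \left(- \frac{1}{171}\right) = - \frac{1}{3} \approx -0.33333$)
$\left(-34 - 7\right) R = \left(-34 - 7\right) \left(- \frac{1}{3}\right) = \left(-41\right) \left(- \frac{1}{3}\right) = \frac{41}{3}$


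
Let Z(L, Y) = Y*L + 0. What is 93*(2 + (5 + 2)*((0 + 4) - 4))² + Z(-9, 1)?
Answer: 363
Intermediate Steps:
Z(L, Y) = L*Y (Z(L, Y) = L*Y + 0 = L*Y)
93*(2 + (5 + 2)*((0 + 4) - 4))² + Z(-9, 1) = 93*(2 + (5 + 2)*((0 + 4) - 4))² - 9*1 = 93*(2 + 7*(4 - 4))² - 9 = 93*(2 + 7*0)² - 9 = 93*(2 + 0)² - 9 = 93*2² - 9 = 93*4 - 9 = 372 - 9 = 363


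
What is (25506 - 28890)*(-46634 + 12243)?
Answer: 116379144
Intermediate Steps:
(25506 - 28890)*(-46634 + 12243) = -3384*(-34391) = 116379144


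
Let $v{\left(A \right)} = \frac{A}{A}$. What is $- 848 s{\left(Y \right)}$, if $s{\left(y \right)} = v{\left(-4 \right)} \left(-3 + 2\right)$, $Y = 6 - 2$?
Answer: $848$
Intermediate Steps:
$v{\left(A \right)} = 1$
$Y = 4$ ($Y = 6 - 2 = 4$)
$s{\left(y \right)} = -1$ ($s{\left(y \right)} = 1 \left(-3 + 2\right) = 1 \left(-1\right) = -1$)
$- 848 s{\left(Y \right)} = \left(-848\right) \left(-1\right) = 848$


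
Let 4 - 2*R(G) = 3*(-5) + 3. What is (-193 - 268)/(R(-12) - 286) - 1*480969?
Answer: -133708921/278 ≈ -4.8097e+5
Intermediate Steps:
R(G) = 8 (R(G) = 2 - (3*(-5) + 3)/2 = 2 - (-15 + 3)/2 = 2 - ½*(-12) = 2 + 6 = 8)
(-193 - 268)/(R(-12) - 286) - 1*480969 = (-193 - 268)/(8 - 286) - 1*480969 = -461/(-278) - 480969 = -1/278*(-461) - 480969 = 461/278 - 480969 = -133708921/278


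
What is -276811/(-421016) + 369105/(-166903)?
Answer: -9927138577/6388075768 ≈ -1.5540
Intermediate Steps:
-276811/(-421016) + 369105/(-166903) = -276811*(-1/421016) + 369105*(-1/166903) = 276811/421016 - 33555/15173 = -9927138577/6388075768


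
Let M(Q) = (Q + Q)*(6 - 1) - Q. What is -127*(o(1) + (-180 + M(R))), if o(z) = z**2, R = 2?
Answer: 20447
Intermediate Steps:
M(Q) = 9*Q (M(Q) = (2*Q)*5 - Q = 10*Q - Q = 9*Q)
-127*(o(1) + (-180 + M(R))) = -127*(1**2 + (-180 + 9*2)) = -127*(1 + (-180 + 18)) = -127*(1 - 162) = -127*(-161) = 20447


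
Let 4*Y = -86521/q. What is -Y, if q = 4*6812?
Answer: 86521/108992 ≈ 0.79383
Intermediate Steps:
q = 27248
Y = -86521/108992 (Y = (-86521/27248)/4 = (-86521*1/27248)/4 = (¼)*(-86521/27248) = -86521/108992 ≈ -0.79383)
-Y = -1*(-86521/108992) = 86521/108992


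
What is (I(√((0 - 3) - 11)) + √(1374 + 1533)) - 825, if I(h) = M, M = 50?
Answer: -775 + 3*√323 ≈ -721.08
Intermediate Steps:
I(h) = 50
(I(√((0 - 3) - 11)) + √(1374 + 1533)) - 825 = (50 + √(1374 + 1533)) - 825 = (50 + √2907) - 825 = (50 + 3*√323) - 825 = -775 + 3*√323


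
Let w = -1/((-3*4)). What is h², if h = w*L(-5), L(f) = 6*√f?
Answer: -5/4 ≈ -1.2500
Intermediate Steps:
w = 1/12 (w = -1/(-12) = -1*(-1/12) = 1/12 ≈ 0.083333)
h = I*√5/2 (h = (6*√(-5))/12 = (6*(I*√5))/12 = (6*I*√5)/12 = I*√5/2 ≈ 1.118*I)
h² = (I*√5/2)² = -5/4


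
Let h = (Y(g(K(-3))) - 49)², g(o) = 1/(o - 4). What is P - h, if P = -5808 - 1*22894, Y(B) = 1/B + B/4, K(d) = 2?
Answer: -2004209/64 ≈ -31316.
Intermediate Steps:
g(o) = 1/(-4 + o)
Y(B) = 1/B + B/4 (Y(B) = 1/B + B*(¼) = 1/B + B/4)
P = -28702 (P = -5808 - 22894 = -28702)
h = 167281/64 (h = ((1/(1/(-4 + 2)) + 1/(4*(-4 + 2))) - 49)² = ((1/(1/(-2)) + (¼)/(-2)) - 49)² = ((1/(-½) + (¼)*(-½)) - 49)² = ((-2 - ⅛) - 49)² = (-17/8 - 49)² = (-409/8)² = 167281/64 ≈ 2613.8)
P - h = -28702 - 1*167281/64 = -28702 - 167281/64 = -2004209/64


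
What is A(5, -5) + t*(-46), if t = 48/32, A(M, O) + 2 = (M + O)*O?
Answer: -71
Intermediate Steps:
A(M, O) = -2 + O*(M + O) (A(M, O) = -2 + (M + O)*O = -2 + O*(M + O))
t = 3/2 (t = 48*(1/32) = 3/2 ≈ 1.5000)
A(5, -5) + t*(-46) = (-2 + (-5)² + 5*(-5)) + (3/2)*(-46) = (-2 + 25 - 25) - 69 = -2 - 69 = -71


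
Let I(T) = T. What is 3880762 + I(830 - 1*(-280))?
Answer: 3881872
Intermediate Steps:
3880762 + I(830 - 1*(-280)) = 3880762 + (830 - 1*(-280)) = 3880762 + (830 + 280) = 3880762 + 1110 = 3881872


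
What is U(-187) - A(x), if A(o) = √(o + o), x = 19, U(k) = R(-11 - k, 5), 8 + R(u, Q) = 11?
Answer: 3 - √38 ≈ -3.1644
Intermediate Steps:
R(u, Q) = 3 (R(u, Q) = -8 + 11 = 3)
U(k) = 3
A(o) = √2*√o (A(o) = √(2*o) = √2*√o)
U(-187) - A(x) = 3 - √2*√19 = 3 - √38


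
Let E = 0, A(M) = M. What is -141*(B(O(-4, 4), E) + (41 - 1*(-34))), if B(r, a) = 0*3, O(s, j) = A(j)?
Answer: -10575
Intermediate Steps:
O(s, j) = j
B(r, a) = 0
-141*(B(O(-4, 4), E) + (41 - 1*(-34))) = -141*(0 + (41 - 1*(-34))) = -141*(0 + (41 + 34)) = -141*(0 + 75) = -141*75 = -10575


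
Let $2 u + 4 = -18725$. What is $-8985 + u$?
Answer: $- \frac{36699}{2} \approx -18350.0$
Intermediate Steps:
$u = - \frac{18729}{2}$ ($u = -2 + \frac{1}{2} \left(-18725\right) = -2 - \frac{18725}{2} = - \frac{18729}{2} \approx -9364.5$)
$-8985 + u = -8985 - \frac{18729}{2} = - \frac{36699}{2}$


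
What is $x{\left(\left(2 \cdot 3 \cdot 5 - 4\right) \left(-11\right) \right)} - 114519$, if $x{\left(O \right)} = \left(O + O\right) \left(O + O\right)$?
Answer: $212665$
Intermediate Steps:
$x{\left(O \right)} = 4 O^{2}$ ($x{\left(O \right)} = 2 O 2 O = 4 O^{2}$)
$x{\left(\left(2 \cdot 3 \cdot 5 - 4\right) \left(-11\right) \right)} - 114519 = 4 \left(\left(2 \cdot 3 \cdot 5 - 4\right) \left(-11\right)\right)^{2} - 114519 = 4 \left(\left(2 \cdot 15 - 4\right) \left(-11\right)\right)^{2} + \left(-120186 + 5667\right) = 4 \left(\left(30 - 4\right) \left(-11\right)\right)^{2} - 114519 = 4 \left(26 \left(-11\right)\right)^{2} - 114519 = 4 \left(-286\right)^{2} - 114519 = 4 \cdot 81796 - 114519 = 327184 - 114519 = 212665$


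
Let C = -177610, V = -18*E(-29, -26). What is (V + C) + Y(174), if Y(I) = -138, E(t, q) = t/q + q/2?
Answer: -2307943/13 ≈ -1.7753e+5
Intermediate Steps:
E(t, q) = q/2 + t/q (E(t, q) = t/q + q*(1/2) = t/q + q/2 = q/2 + t/q)
V = 2781/13 (V = -18*((1/2)*(-26) - 29/(-26)) = -18*(-13 - 29*(-1/26)) = -18*(-13 + 29/26) = -18*(-309/26) = 2781/13 ≈ 213.92)
(V + C) + Y(174) = (2781/13 - 177610) - 138 = -2306149/13 - 138 = -2307943/13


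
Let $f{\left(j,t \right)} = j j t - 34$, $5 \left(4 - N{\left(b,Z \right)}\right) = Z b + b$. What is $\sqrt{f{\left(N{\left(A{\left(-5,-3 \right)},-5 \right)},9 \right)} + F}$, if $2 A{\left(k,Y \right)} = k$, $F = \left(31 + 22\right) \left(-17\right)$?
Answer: $i \sqrt{899} \approx 29.983 i$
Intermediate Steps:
$F = -901$ ($F = 53 \left(-17\right) = -901$)
$A{\left(k,Y \right)} = \frac{k}{2}$
$N{\left(b,Z \right)} = 4 - \frac{b}{5} - \frac{Z b}{5}$ ($N{\left(b,Z \right)} = 4 - \frac{Z b + b}{5} = 4 - \frac{b + Z b}{5} = 4 - \left(\frac{b}{5} + \frac{Z b}{5}\right) = 4 - \frac{b}{5} - \frac{Z b}{5}$)
$f{\left(j,t \right)} = -34 + t j^{2}$ ($f{\left(j,t \right)} = j^{2} t - 34 = t j^{2} - 34 = -34 + t j^{2}$)
$\sqrt{f{\left(N{\left(A{\left(-5,-3 \right)},-5 \right)},9 \right)} + F} = \sqrt{\left(-34 + 9 \left(4 - \frac{\frac{1}{2} \left(-5\right)}{5} - - \frac{-5}{2}\right)^{2}\right) - 901} = \sqrt{\left(-34 + 9 \left(4 - - \frac{1}{2} - \left(-1\right) \left(- \frac{5}{2}\right)\right)^{2}\right) - 901} = \sqrt{\left(-34 + 9 \left(4 + \frac{1}{2} - \frac{5}{2}\right)^{2}\right) - 901} = \sqrt{\left(-34 + 9 \cdot 2^{2}\right) - 901} = \sqrt{\left(-34 + 9 \cdot 4\right) - 901} = \sqrt{\left(-34 + 36\right) - 901} = \sqrt{2 - 901} = \sqrt{-899} = i \sqrt{899}$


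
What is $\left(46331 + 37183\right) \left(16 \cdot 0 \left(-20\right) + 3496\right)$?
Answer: $291964944$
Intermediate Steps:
$\left(46331 + 37183\right) \left(16 \cdot 0 \left(-20\right) + 3496\right) = 83514 \left(0 \left(-20\right) + 3496\right) = 83514 \left(0 + 3496\right) = 83514 \cdot 3496 = 291964944$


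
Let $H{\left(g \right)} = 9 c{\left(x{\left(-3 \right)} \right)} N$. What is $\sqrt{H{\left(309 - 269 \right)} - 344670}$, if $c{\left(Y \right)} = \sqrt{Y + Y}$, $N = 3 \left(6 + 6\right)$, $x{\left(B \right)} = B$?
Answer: $\sqrt{-344670 + 324 i \sqrt{6}} \approx 0.676 + 587.09 i$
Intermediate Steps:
$N = 36$ ($N = 3 \cdot 12 = 36$)
$c{\left(Y \right)} = \sqrt{2} \sqrt{Y}$ ($c{\left(Y \right)} = \sqrt{2 Y} = \sqrt{2} \sqrt{Y}$)
$H{\left(g \right)} = 324 i \sqrt{6}$ ($H{\left(g \right)} = 9 \sqrt{2} \sqrt{-3} \cdot 36 = 9 \sqrt{2} i \sqrt{3} \cdot 36 = 9 i \sqrt{6} \cdot 36 = 324 i \sqrt{6}$)
$\sqrt{H{\left(309 - 269 \right)} - 344670} = \sqrt{324 i \sqrt{6} - 344670} = \sqrt{-344670 + 324 i \sqrt{6}}$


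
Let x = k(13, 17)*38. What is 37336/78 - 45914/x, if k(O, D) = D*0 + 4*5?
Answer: 476809/1140 ≈ 418.25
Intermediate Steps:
k(O, D) = 20 (k(O, D) = 0 + 20 = 20)
x = 760 (x = 20*38 = 760)
37336/78 - 45914/x = 37336/78 - 45914/760 = 37336*(1/78) - 45914*1/760 = 1436/3 - 22957/380 = 476809/1140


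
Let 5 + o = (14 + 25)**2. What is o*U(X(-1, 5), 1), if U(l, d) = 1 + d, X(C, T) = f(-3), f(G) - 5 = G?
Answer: 3032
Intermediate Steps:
f(G) = 5 + G
X(C, T) = 2 (X(C, T) = 5 - 3 = 2)
o = 1516 (o = -5 + (14 + 25)**2 = -5 + 39**2 = -5 + 1521 = 1516)
o*U(X(-1, 5), 1) = 1516*(1 + 1) = 1516*2 = 3032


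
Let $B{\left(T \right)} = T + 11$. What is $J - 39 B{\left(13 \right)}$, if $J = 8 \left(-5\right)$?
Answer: $-976$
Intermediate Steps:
$J = -40$
$B{\left(T \right)} = 11 + T$
$J - 39 B{\left(13 \right)} = -40 - 39 \left(11 + 13\right) = -40 - 936 = -976$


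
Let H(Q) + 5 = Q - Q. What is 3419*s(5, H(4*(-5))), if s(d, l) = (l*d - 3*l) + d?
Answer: -17095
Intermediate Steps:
H(Q) = -5 (H(Q) = -5 + (Q - Q) = -5 + 0 = -5)
s(d, l) = d - 3*l + d*l (s(d, l) = (d*l - 3*l) + d = (-3*l + d*l) + d = d - 3*l + d*l)
3419*s(5, H(4*(-5))) = 3419*(5 - 3*(-5) + 5*(-5)) = 3419*(5 + 15 - 25) = 3419*(-5) = -17095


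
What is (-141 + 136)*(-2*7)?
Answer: 70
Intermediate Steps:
(-141 + 136)*(-2*7) = -5*(-14) = 70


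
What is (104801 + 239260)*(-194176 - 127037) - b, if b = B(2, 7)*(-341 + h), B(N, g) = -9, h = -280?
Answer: -110516871582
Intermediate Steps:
b = 5589 (b = -9*(-341 - 280) = -9*(-621) = 5589)
(104801 + 239260)*(-194176 - 127037) - b = (104801 + 239260)*(-194176 - 127037) - 1*5589 = 344061*(-321213) - 5589 = -110516865993 - 5589 = -110516871582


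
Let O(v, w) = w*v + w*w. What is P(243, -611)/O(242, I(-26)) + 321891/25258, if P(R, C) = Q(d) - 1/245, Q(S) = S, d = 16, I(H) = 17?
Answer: 347334073987/27246688630 ≈ 12.748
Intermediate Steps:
O(v, w) = w**2 + v*w (O(v, w) = v*w + w**2 = w**2 + v*w)
P(R, C) = 3919/245 (P(R, C) = 16 - 1/245 = 3919/245)
P(243, -611)/O(242, I(-26)) + 321891/25258 = 3919/(245*((17*(242 + 17)))) + 321891/25258 = 3919/(245*((17*259))) + 321891*(1/25258) = (3919/245)/4403 + 321891/25258 = (3919/245)*(1/4403) + 321891/25258 = 3919/1078735 + 321891/25258 = 347334073987/27246688630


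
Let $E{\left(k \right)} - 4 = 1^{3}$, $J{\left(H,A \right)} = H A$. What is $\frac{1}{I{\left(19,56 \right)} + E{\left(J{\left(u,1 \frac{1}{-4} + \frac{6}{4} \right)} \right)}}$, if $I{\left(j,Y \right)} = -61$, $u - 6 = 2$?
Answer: $- \frac{1}{56} \approx -0.017857$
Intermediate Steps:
$u = 8$ ($u = 6 + 2 = 8$)
$J{\left(H,A \right)} = A H$
$E{\left(k \right)} = 5$ ($E{\left(k \right)} = 4 + 1^{3} = 4 + 1 = 5$)
$\frac{1}{I{\left(19,56 \right)} + E{\left(J{\left(u,1 \frac{1}{-4} + \frac{6}{4} \right)} \right)}} = \frac{1}{-61 + 5} = \frac{1}{-56} = - \frac{1}{56}$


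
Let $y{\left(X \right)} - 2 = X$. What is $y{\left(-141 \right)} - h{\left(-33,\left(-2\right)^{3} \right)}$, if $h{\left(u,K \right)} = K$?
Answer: $-131$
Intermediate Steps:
$y{\left(X \right)} = 2 + X$
$y{\left(-141 \right)} - h{\left(-33,\left(-2\right)^{3} \right)} = \left(2 - 141\right) - \left(-2\right)^{3} = -139 - -8 = -139 + 8 = -131$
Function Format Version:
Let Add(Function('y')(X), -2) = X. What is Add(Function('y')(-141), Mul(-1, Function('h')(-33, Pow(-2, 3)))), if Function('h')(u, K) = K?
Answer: -131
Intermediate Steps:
Function('y')(X) = Add(2, X)
Add(Function('y')(-141), Mul(-1, Function('h')(-33, Pow(-2, 3)))) = Add(Add(2, -141), Mul(-1, Pow(-2, 3))) = Add(-139, Mul(-1, -8)) = Add(-139, 8) = -131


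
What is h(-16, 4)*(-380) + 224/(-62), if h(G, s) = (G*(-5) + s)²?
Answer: -83119792/31 ≈ -2.6813e+6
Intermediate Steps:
h(G, s) = (s - 5*G)² (h(G, s) = (-5*G + s)² = (s - 5*G)²)
h(-16, 4)*(-380) + 224/(-62) = (-1*4 + 5*(-16))²*(-380) + 224/(-62) = (-4 - 80)²*(-380) + 224*(-1/62) = (-84)²*(-380) - 112/31 = 7056*(-380) - 112/31 = -2681280 - 112/31 = -83119792/31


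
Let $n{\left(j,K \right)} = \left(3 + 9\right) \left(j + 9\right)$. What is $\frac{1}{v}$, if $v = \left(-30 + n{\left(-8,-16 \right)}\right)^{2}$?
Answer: $\frac{1}{324} \approx 0.0030864$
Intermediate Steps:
$n{\left(j,K \right)} = 108 + 12 j$ ($n{\left(j,K \right)} = 12 \left(9 + j\right) = 108 + 12 j$)
$v = 324$ ($v = \left(-30 + \left(108 + 12 \left(-8\right)\right)\right)^{2} = \left(-30 + \left(108 - 96\right)\right)^{2} = \left(-30 + 12\right)^{2} = \left(-18\right)^{2} = 324$)
$\frac{1}{v} = \frac{1}{324}$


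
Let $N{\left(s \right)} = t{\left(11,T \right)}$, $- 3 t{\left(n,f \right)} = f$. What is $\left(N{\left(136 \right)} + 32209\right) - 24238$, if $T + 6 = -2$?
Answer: $\frac{23921}{3} \approx 7973.7$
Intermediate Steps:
$T = -8$ ($T = -6 - 2 = -8$)
$t{\left(n,f \right)} = - \frac{f}{3}$
$N{\left(s \right)} = \frac{8}{3}$ ($N{\left(s \right)} = \left(- \frac{1}{3}\right) \left(-8\right) = \frac{8}{3}$)
$\left(N{\left(136 \right)} + 32209\right) - 24238 = \left(\frac{8}{3} + 32209\right) - 24238 = \frac{96635}{3} - 24238 = \frac{23921}{3}$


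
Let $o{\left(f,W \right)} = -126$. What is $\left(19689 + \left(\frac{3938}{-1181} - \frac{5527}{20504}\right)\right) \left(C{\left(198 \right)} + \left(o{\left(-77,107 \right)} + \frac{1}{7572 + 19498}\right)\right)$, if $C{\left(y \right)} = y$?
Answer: $\frac{929081090598154077}{655506113680} \approx 1.4174 \cdot 10^{6}$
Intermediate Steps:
$\left(19689 + \left(\frac{3938}{-1181} - \frac{5527}{20504}\right)\right) \left(C{\left(198 \right)} + \left(o{\left(-77,107 \right)} + \frac{1}{7572 + 19498}\right)\right) = \left(19689 + \left(\frac{3938}{-1181} - \frac{5527}{20504}\right)\right) \left(198 - \left(126 - \frac{1}{7572 + 19498}\right)\right) = \left(19689 + \left(3938 \left(- \frac{1}{1181}\right) - \frac{5527}{20504}\right)\right) \left(198 - \left(126 - \frac{1}{27070}\right)\right) = \left(19689 - \frac{87272139}{24215224}\right) \left(198 + \left(-126 + \frac{1}{27070}\right)\right) = \left(19689 - \frac{87272139}{24215224}\right) \left(198 - \frac{3410819}{27070}\right) = \frac{476686273197}{24215224} \cdot \frac{1949041}{27070} = \frac{929081090598154077}{655506113680}$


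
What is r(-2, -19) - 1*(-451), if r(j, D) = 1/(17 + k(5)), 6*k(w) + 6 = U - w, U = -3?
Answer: 19847/44 ≈ 451.07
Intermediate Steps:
k(w) = -3/2 - w/6 (k(w) = -1 + (-3 - w)/6 = -1 + (-½ - w/6) = -3/2 - w/6)
r(j, D) = 3/44 (r(j, D) = 1/(17 + (-3/2 - ⅙*5)) = 1/(17 + (-3/2 - ⅚)) = 1/(17 - 7/3) = 1/(44/3) = 3/44)
r(-2, -19) - 1*(-451) = 3/44 - 1*(-451) = 3/44 + 451 = 19847/44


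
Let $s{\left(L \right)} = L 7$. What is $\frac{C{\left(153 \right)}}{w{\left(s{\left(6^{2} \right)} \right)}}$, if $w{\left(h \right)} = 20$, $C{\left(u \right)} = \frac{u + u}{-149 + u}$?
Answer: $\frac{153}{40} \approx 3.825$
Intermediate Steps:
$s{\left(L \right)} = 7 L$
$C{\left(u \right)} = \frac{2 u}{-149 + u}$
$\frac{C{\left(153 \right)}}{w{\left(s{\left(6^{2} \right)} \right)}} = \frac{2 \cdot 153 \frac{1}{-149 + 153}}{20} = 2 \cdot 153 \cdot \frac{1}{4} \cdot \frac{1}{20} = \frac{153}{2} \cdot \frac{1}{20} = \frac{153}{40}$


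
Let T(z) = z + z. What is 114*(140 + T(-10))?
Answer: 13680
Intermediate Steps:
T(z) = 2*z
114*(140 + T(-10)) = 114*(140 + 2*(-10)) = 114*(140 - 20) = 114*120 = 13680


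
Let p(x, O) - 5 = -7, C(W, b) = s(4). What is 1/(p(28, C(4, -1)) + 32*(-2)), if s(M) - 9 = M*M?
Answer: -1/66 ≈ -0.015152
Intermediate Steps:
s(M) = 9 + M**2 (s(M) = 9 + M*M = 9 + M**2)
C(W, b) = 25 (C(W, b) = 9 + 4**2 = 9 + 16 = 25)
p(x, O) = -2 (p(x, O) = 5 - 7 = -2)
1/(p(28, C(4, -1)) + 32*(-2)) = 1/(-2 + 32*(-2)) = 1/(-2 - 64) = 1/(-66) = -1/66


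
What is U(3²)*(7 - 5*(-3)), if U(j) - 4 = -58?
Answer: -1188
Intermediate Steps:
U(j) = -54 (U(j) = 4 - 58 = -54)
U(3²)*(7 - 5*(-3)) = -54*(7 - 5*(-3)) = -54*(7 + 15) = -54*22 = -1188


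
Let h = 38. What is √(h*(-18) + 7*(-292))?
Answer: 2*I*√682 ≈ 52.23*I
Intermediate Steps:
√(h*(-18) + 7*(-292)) = √(38*(-18) + 7*(-292)) = √(-684 - 2044) = √(-2728) = 2*I*√682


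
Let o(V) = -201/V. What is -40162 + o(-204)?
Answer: -2730949/68 ≈ -40161.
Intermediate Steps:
-40162 + o(-204) = -40162 - 201/(-204) = -40162 - 201*(-1/204) = -40162 + 67/68 = -2730949/68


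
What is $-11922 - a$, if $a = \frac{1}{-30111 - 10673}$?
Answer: $- \frac{486226847}{40784} \approx -11922.0$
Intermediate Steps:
$a = - \frac{1}{40784}$ ($a = \frac{1}{-40784} = - \frac{1}{40784} \approx -2.4519 \cdot 10^{-5}$)
$-11922 - a = -11922 - - \frac{1}{40784} = -11922 + \frac{1}{40784} = - \frac{486226847}{40784}$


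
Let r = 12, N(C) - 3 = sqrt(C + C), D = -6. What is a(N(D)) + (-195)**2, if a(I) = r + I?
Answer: 38040 + 2*I*sqrt(3) ≈ 38040.0 + 3.4641*I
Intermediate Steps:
N(C) = 3 + sqrt(2)*sqrt(C) (N(C) = 3 + sqrt(C + C) = 3 + sqrt(2*C) = 3 + sqrt(2)*sqrt(C))
a(I) = 12 + I
a(N(D)) + (-195)**2 = (12 + (3 + sqrt(2)*sqrt(-6))) + (-195)**2 = (12 + (3 + sqrt(2)*(I*sqrt(6)))) + 38025 = (12 + (3 + 2*I*sqrt(3))) + 38025 = (15 + 2*I*sqrt(3)) + 38025 = 38040 + 2*I*sqrt(3)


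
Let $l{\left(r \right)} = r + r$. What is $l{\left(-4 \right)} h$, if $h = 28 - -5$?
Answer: $-264$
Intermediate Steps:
$l{\left(r \right)} = 2 r$
$h = 33$ ($h = 28 + 5 = 33$)
$l{\left(-4 \right)} h = 2 \left(-4\right) 33 = \left(-8\right) 33 = -264$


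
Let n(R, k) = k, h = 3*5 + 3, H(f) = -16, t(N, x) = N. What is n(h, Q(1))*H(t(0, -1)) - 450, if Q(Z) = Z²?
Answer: -466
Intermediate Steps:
h = 18 (h = 15 + 3 = 18)
n(h, Q(1))*H(t(0, -1)) - 450 = 1²*(-16) - 450 = 1*(-16) - 450 = -16 - 450 = -466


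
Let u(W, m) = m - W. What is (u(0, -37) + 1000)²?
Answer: 927369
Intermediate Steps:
(u(0, -37) + 1000)² = ((-37 - 1*0) + 1000)² = ((-37 + 0) + 1000)² = (-37 + 1000)² = 963² = 927369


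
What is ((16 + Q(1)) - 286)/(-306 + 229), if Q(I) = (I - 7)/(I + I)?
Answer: 39/11 ≈ 3.5455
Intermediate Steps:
Q(I) = (-7 + I)/(2*I) (Q(I) = (-7 + I)/((2*I)) = (-7 + I)*(1/(2*I)) = (-7 + I)/(2*I))
((16 + Q(1)) - 286)/(-306 + 229) = ((16 + (½)*(-7 + 1)/1) - 286)/(-306 + 229) = ((16 + (½)*1*(-6)) - 286)/(-77) = ((16 - 3) - 286)*(-1/77) = (13 - 286)*(-1/77) = -273*(-1/77) = 39/11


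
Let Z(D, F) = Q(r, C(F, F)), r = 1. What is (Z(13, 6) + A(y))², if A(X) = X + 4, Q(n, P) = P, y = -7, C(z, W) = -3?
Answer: 36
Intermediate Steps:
A(X) = 4 + X
Z(D, F) = -3
(Z(13, 6) + A(y))² = (-3 + (4 - 7))² = (-3 - 3)² = (-6)² = 36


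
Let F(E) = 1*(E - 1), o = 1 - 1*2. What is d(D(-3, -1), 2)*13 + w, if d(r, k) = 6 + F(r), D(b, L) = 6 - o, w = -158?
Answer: -2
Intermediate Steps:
o = -1 (o = 1 - 2 = -1)
F(E) = -1 + E (F(E) = 1*(-1 + E) = -1 + E)
D(b, L) = 7 (D(b, L) = 6 - 1*(-1) = 6 + 1 = 7)
d(r, k) = 5 + r (d(r, k) = 6 + (-1 + r) = 5 + r)
d(D(-3, -1), 2)*13 + w = (5 + 7)*13 - 158 = 12*13 - 158 = 156 - 158 = -2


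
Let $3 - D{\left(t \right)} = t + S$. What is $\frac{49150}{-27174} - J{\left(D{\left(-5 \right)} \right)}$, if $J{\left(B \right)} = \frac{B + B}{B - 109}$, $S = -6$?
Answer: $- \frac{1954189}{1290765} \approx -1.514$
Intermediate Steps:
$D{\left(t \right)} = 9 - t$ ($D{\left(t \right)} = 3 - \left(t - 6\right) = 3 - \left(-6 + t\right) = 9 - t$)
$J{\left(B \right)} = \frac{2 B}{-109 + B}$
$\frac{49150}{-27174} - J{\left(D{\left(-5 \right)} \right)} = \frac{49150}{-27174} - \frac{2 \left(9 - -5\right)}{-109 + \left(9 - -5\right)} = 49150 \left(- \frac{1}{27174}\right) - \frac{2 \left(9 + 5\right)}{-109 + \left(9 + 5\right)} = - \frac{24575}{13587} - 2 \cdot 14 \frac{1}{-109 + 14} = - \frac{24575}{13587} - 2 \cdot 14 \frac{1}{-95} = - \frac{24575}{13587} - 2 \cdot 14 \left(- \frac{1}{95}\right) = - \frac{24575}{13587} - - \frac{28}{95} = - \frac{24575}{13587} + \frac{28}{95} = - \frac{1954189}{1290765}$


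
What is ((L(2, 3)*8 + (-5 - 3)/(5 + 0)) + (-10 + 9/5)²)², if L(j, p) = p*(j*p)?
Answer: 27468081/625 ≈ 43949.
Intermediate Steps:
L(j, p) = j*p²
((L(2, 3)*8 + (-5 - 3)/(5 + 0)) + (-10 + 9/5)²)² = (((2*3²)*8 + (-5 - 3)/(5 + 0)) + (-10 + 9/5)²)² = (((2*9)*8 - 8/5) + (-10 + 9*(⅕))²)² = ((18*8 - 8*⅕) + (-10 + 9/5)²)² = ((144 - 8/5) + (-41/5)²)² = (712/5 + 1681/25)² = (5241/25)² = 27468081/625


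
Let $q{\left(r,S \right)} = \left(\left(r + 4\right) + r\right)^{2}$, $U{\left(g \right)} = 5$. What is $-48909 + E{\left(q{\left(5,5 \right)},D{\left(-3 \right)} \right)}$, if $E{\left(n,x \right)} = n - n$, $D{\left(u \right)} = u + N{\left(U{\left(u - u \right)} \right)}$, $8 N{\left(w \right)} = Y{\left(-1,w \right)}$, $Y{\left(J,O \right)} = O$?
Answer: $-48909$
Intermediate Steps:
$q{\left(r,S \right)} = \left(4 + 2 r\right)^{2}$ ($q{\left(r,S \right)} = \left(\left(4 + r\right) + r\right)^{2} = \left(4 + 2 r\right)^{2}$)
$N{\left(w \right)} = \frac{w}{8}$
$D{\left(u \right)} = \frac{5}{8} + u$ ($D{\left(u \right)} = u + \frac{1}{8} \cdot 5 = u + \frac{5}{8} = \frac{5}{8} + u$)
$E{\left(n,x \right)} = 0$
$-48909 + E{\left(q{\left(5,5 \right)},D{\left(-3 \right)} \right)} = -48909 + 0 = -48909$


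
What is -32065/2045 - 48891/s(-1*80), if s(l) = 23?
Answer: -20143918/9407 ≈ -2141.4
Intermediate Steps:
-32065/2045 - 48891/s(-1*80) = -32065/2045 - 48891/23 = -32065*1/2045 - 48891*1/23 = -6413/409 - 48891/23 = -20143918/9407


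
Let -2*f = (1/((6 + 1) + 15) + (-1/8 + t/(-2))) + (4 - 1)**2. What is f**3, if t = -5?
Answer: -1015075125/5451776 ≈ -186.19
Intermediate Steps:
f = -1005/176 (f = -((1/((6 + 1) + 15) + (-1/8 - 5/(-2))) + (4 - 1)**2)/2 = -((1/(7 + 15) + (-1*1/8 - 5*(-1/2))) + 3**2)/2 = -((1/22 + (-1/8 + 5/2)) + 9)/2 = -((1/22 + 19/8) + 9)/2 = -(213/88 + 9)/2 = -1/2*1005/88 = -1005/176 ≈ -5.7102)
f**3 = (-1005/176)**3 = -1015075125/5451776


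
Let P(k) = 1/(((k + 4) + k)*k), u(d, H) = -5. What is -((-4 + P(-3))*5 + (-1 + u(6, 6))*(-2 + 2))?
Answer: 115/6 ≈ 19.167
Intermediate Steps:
P(k) = 1/(k*(4 + 2*k)) (P(k) = 1/(((4 + k) + k)*k) = 1/((4 + 2*k)*k) = 1/(k*(4 + 2*k)))
-((-4 + P(-3))*5 + (-1 + u(6, 6))*(-2 + 2)) = -((-4 + (½)/(-3*(2 - 3)))*5 + (-1 - 5)*(-2 + 2)) = -((-4 + (½)*(-⅓)/(-1))*5 - 6*0) = -((-4 + (½)*(-⅓)*(-1))*5 + 0) = -((-4 + ⅙)*5 + 0) = -(-23/6*5 + 0) = -(-115/6 + 0) = -1*(-115/6) = 115/6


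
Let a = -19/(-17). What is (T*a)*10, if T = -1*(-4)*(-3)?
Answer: -2280/17 ≈ -134.12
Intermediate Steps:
T = -12 (T = 4*(-3) = -12)
a = 19/17 (a = -19*(-1/17) = 19/17 ≈ 1.1176)
(T*a)*10 = -12*19/17*10 = -228/17*10 = -2280/17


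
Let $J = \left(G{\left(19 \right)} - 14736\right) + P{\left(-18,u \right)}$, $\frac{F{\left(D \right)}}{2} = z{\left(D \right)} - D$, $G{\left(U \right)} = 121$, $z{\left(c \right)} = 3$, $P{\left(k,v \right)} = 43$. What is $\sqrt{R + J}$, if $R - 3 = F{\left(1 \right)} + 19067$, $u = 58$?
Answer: $\sqrt{4502} \approx 67.097$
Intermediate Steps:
$F{\left(D \right)} = 6 - 2 D$ ($F{\left(D \right)} = 2 \left(3 - D\right) = 6 - 2 D$)
$J = -14572$ ($J = \left(121 - 14736\right) + 43 = -14615 + 43 = -14572$)
$R = 19074$ ($R = 3 + \left(\left(6 - 2\right) + 19067\right) = 3 + \left(4 + 19067\right) = 3 + 19071 = 19074$)
$\sqrt{R + J} = \sqrt{19074 - 14572} = \sqrt{4502}$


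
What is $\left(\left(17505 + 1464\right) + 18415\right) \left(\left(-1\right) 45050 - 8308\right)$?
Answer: $-1994735472$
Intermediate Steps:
$\left(\left(17505 + 1464\right) + 18415\right) \left(\left(-1\right) 45050 - 8308\right) = \left(18969 + 18415\right) \left(-45050 - 8308\right) = 37384 \left(-53358\right) = -1994735472$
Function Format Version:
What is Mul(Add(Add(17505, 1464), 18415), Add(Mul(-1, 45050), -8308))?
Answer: -1994735472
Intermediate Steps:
Mul(Add(Add(17505, 1464), 18415), Add(Mul(-1, 45050), -8308)) = Mul(Add(18969, 18415), Add(-45050, -8308)) = Mul(37384, -53358) = -1994735472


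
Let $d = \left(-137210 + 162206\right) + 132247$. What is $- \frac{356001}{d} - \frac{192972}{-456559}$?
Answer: $- \frac{132191964363}{71790706837} \approx -1.8414$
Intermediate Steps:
$d = 157243$ ($d = 24996 + 132247 = 157243$)
$- \frac{356001}{d} - \frac{192972}{-456559} = - \frac{356001}{157243} - \frac{192972}{-456559} = \left(-356001\right) \frac{1}{157243} - - \frac{192972}{456559} = - \frac{356001}{157243} + \frac{192972}{456559} = - \frac{132191964363}{71790706837}$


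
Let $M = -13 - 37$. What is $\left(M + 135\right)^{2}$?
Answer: $7225$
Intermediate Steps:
$M = -50$ ($M = -13 - 37 = -50$)
$\left(M + 135\right)^{2} = \left(-50 + 135\right)^{2} = 85^{2} = 7225$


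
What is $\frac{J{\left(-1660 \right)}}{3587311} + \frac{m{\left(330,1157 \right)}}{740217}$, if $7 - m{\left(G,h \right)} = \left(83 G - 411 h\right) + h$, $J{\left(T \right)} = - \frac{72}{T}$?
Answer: $\frac{665444786836061}{1101986263392105} \approx 0.60386$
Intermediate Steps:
$m{\left(G,h \right)} = 7 - 83 G + 410 h$ ($m{\left(G,h \right)} = 7 - \left(\left(83 G - 411 h\right) + h\right) = 7 - \left(\left(- 411 h + 83 G\right) + h\right) = 7 - \left(- 410 h + 83 G\right) = 7 - 83 G + 410 h$)
$\frac{J{\left(-1660 \right)}}{3587311} + \frac{m{\left(330,1157 \right)}}{740217} = \frac{\left(-72\right) \frac{1}{-1660}}{3587311} + \frac{7 - 27390 + 410 \cdot 1157}{740217} = \left(-72\right) \left(- \frac{1}{1660}\right) \frac{1}{3587311} + \left(7 - 27390 + 474370\right) \frac{1}{740217} = \frac{18}{415} \cdot \frac{1}{3587311} + 446987 \cdot \frac{1}{740217} = \frac{18}{1488734065} + \frac{446987}{740217} = \frac{665444786836061}{1101986263392105}$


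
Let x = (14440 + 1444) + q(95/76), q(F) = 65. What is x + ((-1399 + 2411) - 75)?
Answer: 16886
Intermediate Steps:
x = 15949 (x = (14440 + 1444) + 65 = 15884 + 65 = 15949)
x + ((-1399 + 2411) - 75) = 15949 + ((-1399 + 2411) - 75) = 15949 + (1012 - 75) = 15949 + 937 = 16886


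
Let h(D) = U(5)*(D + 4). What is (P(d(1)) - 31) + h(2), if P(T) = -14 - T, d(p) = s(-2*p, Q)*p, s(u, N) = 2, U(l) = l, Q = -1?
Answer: -17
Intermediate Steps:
d(p) = 2*p
h(D) = 20 + 5*D (h(D) = 5*(D + 4) = 5*(4 + D) = 20 + 5*D)
(P(d(1)) - 31) + h(2) = ((-14 - 2) - 31) + (20 + 5*2) = ((-14 - 1*2) - 31) + (20 + 10) = ((-14 - 2) - 31) + 30 = (-16 - 31) + 30 = -47 + 30 = -17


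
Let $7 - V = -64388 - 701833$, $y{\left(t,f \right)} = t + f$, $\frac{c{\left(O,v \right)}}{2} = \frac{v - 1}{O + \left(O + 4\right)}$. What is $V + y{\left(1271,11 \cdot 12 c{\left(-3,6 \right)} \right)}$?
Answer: $766839$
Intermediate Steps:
$c{\left(O,v \right)} = \frac{2 \left(-1 + v\right)}{4 + 2 O}$ ($c{\left(O,v \right)} = 2 \frac{v - 1}{O + \left(O + 4\right)} = 2 \frac{-1 + v}{O + \left(4 + O\right)} = 2 \frac{-1 + v}{4 + 2 O} = \frac{2 \left(-1 + v\right)}{4 + 2 O}$)
$y{\left(t,f \right)} = f + t$
$V = 766228$ ($V = 7 - \left(-64388 - 701833\right) = 7 - -766221 = 7 + 766221 = 766228$)
$V + y{\left(1271,11 \cdot 12 c{\left(-3,6 \right)} \right)} = 766228 + \left(11 \cdot 12 \frac{-1 + 6}{2 - 3} + 1271\right) = 766228 + \left(132 \frac{1}{-1} \cdot 5 + 1271\right) = 766228 + \left(132 \left(\left(-1\right) 5\right) + 1271\right) = 766228 + \left(132 \left(-5\right) + 1271\right) = 766228 + \left(-660 + 1271\right) = 766228 + 611 = 766839$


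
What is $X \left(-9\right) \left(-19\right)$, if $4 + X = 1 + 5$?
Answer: $342$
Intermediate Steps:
$X = 2$ ($X = -4 + \left(1 + 5\right) = -4 + 6 = 2$)
$X \left(-9\right) \left(-19\right) = 2 \left(-9\right) \left(-19\right) = \left(-18\right) \left(-19\right) = 342$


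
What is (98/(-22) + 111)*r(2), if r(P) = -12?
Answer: -14064/11 ≈ -1278.5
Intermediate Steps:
(98/(-22) + 111)*r(2) = (98/(-22) + 111)*(-12) = (98*(-1/22) + 111)*(-12) = (-49/11 + 111)*(-12) = (1172/11)*(-12) = -14064/11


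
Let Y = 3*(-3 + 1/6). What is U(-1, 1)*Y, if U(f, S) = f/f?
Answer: -17/2 ≈ -8.5000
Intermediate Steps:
U(f, S) = 1
Y = -17/2 (Y = 3*(-3 + ⅙) = 3*(-17/6) = -17/2 ≈ -8.5000)
U(-1, 1)*Y = 1*(-17/2) = -17/2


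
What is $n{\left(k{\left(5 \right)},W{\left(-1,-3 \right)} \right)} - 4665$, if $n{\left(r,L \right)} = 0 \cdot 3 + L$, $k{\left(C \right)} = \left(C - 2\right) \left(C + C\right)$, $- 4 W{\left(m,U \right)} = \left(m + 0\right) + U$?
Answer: $-4664$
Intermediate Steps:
$W{\left(m,U \right)} = - \frac{U}{4} - \frac{m}{4}$ ($W{\left(m,U \right)} = - \frac{\left(m + 0\right) + U}{4} = - \frac{m + U}{4} = - \frac{U + m}{4} = - \frac{U}{4} - \frac{m}{4}$)
$k{\left(C \right)} = 2 C \left(-2 + C\right)$ ($k{\left(C \right)} = \left(-2 + C\right) 2 C = 2 C \left(-2 + C\right)$)
$n{\left(r,L \right)} = L$ ($n{\left(r,L \right)} = 0 + L = L$)
$n{\left(k{\left(5 \right)},W{\left(-1,-3 \right)} \right)} - 4665 = \left(\left(- \frac{1}{4}\right) \left(-3\right) - - \frac{1}{4}\right) - 4665 = \left(\frac{3}{4} + \frac{1}{4}\right) - 4665 = 1 - 4665 = -4664$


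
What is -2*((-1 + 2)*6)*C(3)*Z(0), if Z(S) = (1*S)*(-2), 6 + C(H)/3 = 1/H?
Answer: 0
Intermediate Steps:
C(H) = -18 + 3/H
Z(S) = -2*S (Z(S) = S*(-2) = -2*S)
-2*((-1 + 2)*6)*C(3)*Z(0) = -2*((-1 + 2)*6)*(-18 + 3/3)*(-2*0) = -2*(1*6)*(-18 + 3*(⅓))*0 = -2*6*(-18 + 1)*0 = -2*6*(-17)*0 = -(-204)*0 = -2*0 = 0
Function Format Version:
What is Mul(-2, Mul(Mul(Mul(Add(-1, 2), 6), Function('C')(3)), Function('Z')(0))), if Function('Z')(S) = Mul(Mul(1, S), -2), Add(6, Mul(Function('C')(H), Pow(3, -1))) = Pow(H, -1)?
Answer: 0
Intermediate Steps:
Function('C')(H) = Add(-18, Mul(3, Pow(H, -1)))
Function('Z')(S) = Mul(-2, S) (Function('Z')(S) = Mul(S, -2) = Mul(-2, S))
Mul(-2, Mul(Mul(Mul(Add(-1, 2), 6), Function('C')(3)), Function('Z')(0))) = Mul(-2, Mul(Mul(Mul(Add(-1, 2), 6), Add(-18, Mul(3, Pow(3, -1)))), Mul(-2, 0))) = Mul(-2, Mul(Mul(Mul(1, 6), Add(-18, Mul(3, Rational(1, 3)))), 0)) = Mul(-2, Mul(Mul(6, Add(-18, 1)), 0)) = Mul(-2, Mul(Mul(6, -17), 0)) = Mul(-2, Mul(-102, 0)) = Mul(-2, 0) = 0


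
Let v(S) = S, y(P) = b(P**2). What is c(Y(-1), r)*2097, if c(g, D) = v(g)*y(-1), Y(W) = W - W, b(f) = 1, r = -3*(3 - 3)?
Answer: 0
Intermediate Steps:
r = 0 (r = -3*0 = 0)
y(P) = 1
Y(W) = 0
c(g, D) = g (c(g, D) = g*1 = g)
c(Y(-1), r)*2097 = 0*2097 = 0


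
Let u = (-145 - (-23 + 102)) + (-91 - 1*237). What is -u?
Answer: 552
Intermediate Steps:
u = -552 (u = (-145 - 1*79) + (-91 - 237) = (-145 - 79) - 328 = -224 - 328 = -552)
-u = -1*(-552) = 552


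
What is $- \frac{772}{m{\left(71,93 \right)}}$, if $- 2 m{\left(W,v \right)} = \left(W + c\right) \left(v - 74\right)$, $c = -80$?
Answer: $- \frac{1544}{171} \approx -9.0292$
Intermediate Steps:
$m{\left(W,v \right)} = - \frac{\left(-80 + W\right) \left(-74 + v\right)}{2}$ ($m{\left(W,v \right)} = - \frac{\left(W - 80\right) \left(v - 74\right)}{2} = - \frac{\left(-80 + W\right) \left(-74 + v\right)}{2}$)
$- \frac{772}{m{\left(71,93 \right)}} = - \frac{772}{-2960 + 37 \cdot 71 + 40 \cdot 93 - \frac{71}{2} \cdot 93} = - \frac{772}{-2960 + 2627 + 3720 - \frac{6603}{2}} = - \frac{772}{\frac{171}{2}} = \left(-772\right) \frac{2}{171} = - \frac{1544}{171}$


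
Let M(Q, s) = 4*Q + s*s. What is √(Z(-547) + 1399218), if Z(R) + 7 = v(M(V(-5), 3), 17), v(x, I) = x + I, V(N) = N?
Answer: √1399217 ≈ 1182.9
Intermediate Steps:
M(Q, s) = s² + 4*Q (M(Q, s) = 4*Q + s² = s² + 4*Q)
v(x, I) = I + x
Z(R) = -1 (Z(R) = -7 + (17 + (3² + 4*(-5))) = -7 + (17 + (9 - 20)) = -7 + (17 - 11) = -7 + 6 = -1)
√(Z(-547) + 1399218) = √(-1 + 1399218) = √1399217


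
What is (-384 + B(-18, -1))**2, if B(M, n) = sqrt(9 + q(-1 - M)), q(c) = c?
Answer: (384 - sqrt(26))**2 ≈ 1.4357e+5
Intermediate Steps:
B(M, n) = sqrt(8 - M) (B(M, n) = sqrt(9 + (-1 - M)) = sqrt(8 - M))
(-384 + B(-18, -1))**2 = (-384 + sqrt(8 - 1*(-18)))**2 = (-384 + sqrt(8 + 18))**2 = (-384 + sqrt(26))**2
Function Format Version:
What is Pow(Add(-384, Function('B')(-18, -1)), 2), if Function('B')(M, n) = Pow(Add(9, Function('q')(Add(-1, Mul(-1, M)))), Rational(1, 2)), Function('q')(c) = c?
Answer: Pow(Add(384, Mul(-1, Pow(26, Rational(1, 2)))), 2) ≈ 1.4357e+5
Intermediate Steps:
Function('B')(M, n) = Pow(Add(8, Mul(-1, M)), Rational(1, 2)) (Function('B')(M, n) = Pow(Add(9, Add(-1, Mul(-1, M))), Rational(1, 2)) = Pow(Add(8, Mul(-1, M)), Rational(1, 2)))
Pow(Add(-384, Function('B')(-18, -1)), 2) = Pow(Add(-384, Pow(Add(8, Mul(-1, -18)), Rational(1, 2))), 2) = Pow(Add(-384, Pow(Add(8, 18), Rational(1, 2))), 2) = Pow(Add(-384, Pow(26, Rational(1, 2))), 2)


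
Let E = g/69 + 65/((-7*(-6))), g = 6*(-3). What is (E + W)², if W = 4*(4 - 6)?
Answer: 42055225/933156 ≈ 45.068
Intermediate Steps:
W = -8 (W = 4*(-2) = -8)
g = -18
E = 1243/966 (E = -18/69 + 65/((-7*(-6))) = -18*1/69 + 65/42 = -6/23 + 65*(1/42) = -6/23 + 65/42 = 1243/966 ≈ 1.2867)
(E + W)² = (1243/966 - 8)² = (-6485/966)² = 42055225/933156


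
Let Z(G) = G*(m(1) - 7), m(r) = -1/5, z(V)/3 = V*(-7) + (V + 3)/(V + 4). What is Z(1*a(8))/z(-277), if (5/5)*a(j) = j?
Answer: -26208/2648105 ≈ -0.0098969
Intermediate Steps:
a(j) = j
z(V) = -21*V + 3*(3 + V)/(4 + V) (z(V) = 3*(V*(-7) + (V + 3)/(V + 4)) = 3*(-7*V + (3 + V)/(4 + V)) = -21*V + 3*(3 + V)/(4 + V))
m(r) = -⅕ (m(r) = -1*⅕ = -⅕)
Z(G) = -36*G/5 (Z(G) = G*(-⅕ - 7) = G*(-36/5) = -36*G/5)
Z(1*a(8))/z(-277) = (-36*8/5)/((3*(3 - 27*(-277) - 7*(-277)²)/(4 - 277))) = (-36/5*8)/((3*(3 + 7479 - 7*76729)/(-273))) = -288*(-91/(3 + 7479 - 537103))/5 = -288/(5*(3*(-1/273)*(-529621))) = -288/(5*529621/91) = -288/5*91/529621 = -26208/2648105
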